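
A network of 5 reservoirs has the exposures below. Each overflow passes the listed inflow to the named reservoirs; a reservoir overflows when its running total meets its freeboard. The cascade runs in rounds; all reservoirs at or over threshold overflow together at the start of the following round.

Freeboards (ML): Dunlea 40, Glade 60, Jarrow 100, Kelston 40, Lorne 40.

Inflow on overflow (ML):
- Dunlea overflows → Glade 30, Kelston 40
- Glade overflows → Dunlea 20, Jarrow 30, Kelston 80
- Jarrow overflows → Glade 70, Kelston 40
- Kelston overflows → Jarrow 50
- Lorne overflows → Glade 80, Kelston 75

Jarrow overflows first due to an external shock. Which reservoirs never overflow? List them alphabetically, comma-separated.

Dunlea, Lorne

Round 1 — Jarrow overflows (initial).
  Glade: +70 → 70 ≥ 60
  Kelston: +40 → 40 ≥ 40
Round 2 — Glade, Kelston overflow.
  Dunlea: +20 → 20 < 40
No further overflows.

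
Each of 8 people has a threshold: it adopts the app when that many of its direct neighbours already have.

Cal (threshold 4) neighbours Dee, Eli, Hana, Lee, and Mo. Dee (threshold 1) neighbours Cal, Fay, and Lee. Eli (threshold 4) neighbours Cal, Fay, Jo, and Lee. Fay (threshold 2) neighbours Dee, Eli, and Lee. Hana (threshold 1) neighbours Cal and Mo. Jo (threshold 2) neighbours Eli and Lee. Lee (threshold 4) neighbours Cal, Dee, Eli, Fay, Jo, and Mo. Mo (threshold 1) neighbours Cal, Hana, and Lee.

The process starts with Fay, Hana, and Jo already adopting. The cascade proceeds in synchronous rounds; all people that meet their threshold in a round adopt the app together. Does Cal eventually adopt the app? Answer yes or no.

Round 1 — Fay, Hana, Jo adopt the app (initial).
Round 2 — checking thresholds:
  Cal: 1 of 5 neighbours < 4, holds.
  Dee: 1 of 3 neighbours ≥ 1, adopts the app.
  Eli: 2 of 4 neighbours < 4, holds.
  Lee: 2 of 6 neighbours < 4, holds.
  Mo: 1 of 3 neighbours ≥ 1, adopts the app.
Round 3 — checking thresholds:
  Cal: 3 of 5 neighbours < 4, holds.
  Eli: 2 of 4 neighbours < 4, holds.
  Lee: 4 of 6 neighbours ≥ 4, adopts the app.
Round 4 — checking thresholds:
  Cal: 4 of 5 neighbours ≥ 4, adopts the app.
  Eli: 3 of 4 neighbours < 4, holds.
Round 5 — checking thresholds:
  Eli: 4 of 4 neighbours ≥ 4, adopts the app.
Round 6 — no new adoptions; cascade stops.

yes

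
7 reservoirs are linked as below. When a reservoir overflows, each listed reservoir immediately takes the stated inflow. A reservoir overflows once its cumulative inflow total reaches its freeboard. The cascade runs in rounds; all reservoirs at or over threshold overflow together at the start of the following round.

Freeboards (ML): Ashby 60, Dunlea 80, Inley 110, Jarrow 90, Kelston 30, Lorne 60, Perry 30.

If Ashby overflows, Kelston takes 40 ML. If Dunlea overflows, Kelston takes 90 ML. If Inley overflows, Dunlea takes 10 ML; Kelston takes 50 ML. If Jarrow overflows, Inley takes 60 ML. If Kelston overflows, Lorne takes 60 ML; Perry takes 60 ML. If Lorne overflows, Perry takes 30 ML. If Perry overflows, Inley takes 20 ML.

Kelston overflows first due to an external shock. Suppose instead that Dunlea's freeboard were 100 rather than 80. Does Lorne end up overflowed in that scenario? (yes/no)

With Dunlea's freeboard at 100:
Round 1 — Kelston overflows (initial).
  Lorne: +60 → 60 ≥ 60
  Perry: +60 → 60 ≥ 30
Round 2 — Lorne, Perry overflow.
  Inley: +20 → 20 < 110
No further overflows.

yes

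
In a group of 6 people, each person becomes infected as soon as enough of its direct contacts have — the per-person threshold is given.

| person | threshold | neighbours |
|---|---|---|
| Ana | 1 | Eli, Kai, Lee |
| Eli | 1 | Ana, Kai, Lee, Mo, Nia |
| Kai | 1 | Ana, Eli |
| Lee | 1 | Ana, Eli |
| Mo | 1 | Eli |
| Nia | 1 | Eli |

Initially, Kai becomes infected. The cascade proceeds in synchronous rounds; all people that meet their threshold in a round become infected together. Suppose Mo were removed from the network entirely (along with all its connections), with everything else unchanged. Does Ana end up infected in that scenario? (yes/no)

With Mo removed:
Round 1 — Kai becomes infected (initial).
Round 2 — checking thresholds:
  Ana: 1 of 3 neighbours ≥ 1, becomes infected.
  Eli: 1 of 4 neighbours ≥ 1, becomes infected.
Round 3 — checking thresholds:
  Lee: 2 of 2 neighbours ≥ 1, becomes infected.
  Nia: 1 of 1 neighbours ≥ 1, becomes infected.
Round 4 — no new infections; cascade stops.

yes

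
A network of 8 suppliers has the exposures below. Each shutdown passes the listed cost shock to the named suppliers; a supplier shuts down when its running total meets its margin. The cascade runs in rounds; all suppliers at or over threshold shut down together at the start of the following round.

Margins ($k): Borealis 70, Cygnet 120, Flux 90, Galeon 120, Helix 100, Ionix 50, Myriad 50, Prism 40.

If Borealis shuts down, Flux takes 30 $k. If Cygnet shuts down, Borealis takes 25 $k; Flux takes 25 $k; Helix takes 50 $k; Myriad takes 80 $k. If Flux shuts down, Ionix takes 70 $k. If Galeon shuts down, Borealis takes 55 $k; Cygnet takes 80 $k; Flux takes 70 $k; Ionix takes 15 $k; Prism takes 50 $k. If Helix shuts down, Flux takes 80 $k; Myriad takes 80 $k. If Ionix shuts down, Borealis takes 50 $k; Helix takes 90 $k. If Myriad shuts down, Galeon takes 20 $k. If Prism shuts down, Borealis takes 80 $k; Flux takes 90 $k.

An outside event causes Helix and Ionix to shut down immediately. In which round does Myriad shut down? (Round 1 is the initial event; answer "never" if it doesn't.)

2

Round 1 — Helix, Ionix shut down (initial).
  Borealis: +50 → 50 < 70
  Flux: +80 → 80 < 90
  Myriad: +80 → 80 ≥ 50
Round 2 — Myriad shuts down.
  Galeon: +20 → 20 < 120
No further shutdowns.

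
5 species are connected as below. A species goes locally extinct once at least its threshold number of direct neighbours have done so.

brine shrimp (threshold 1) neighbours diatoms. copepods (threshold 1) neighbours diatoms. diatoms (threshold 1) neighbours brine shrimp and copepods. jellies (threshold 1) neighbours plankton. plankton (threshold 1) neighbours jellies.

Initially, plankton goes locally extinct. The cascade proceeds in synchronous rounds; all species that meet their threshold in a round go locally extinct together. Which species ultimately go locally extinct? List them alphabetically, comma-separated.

Round 1 — plankton goes locally extinct (initial).
Round 2 — checking thresholds:
  jellies: 1 of 1 neighbours ≥ 1, goes locally extinct.
Round 3 — no new extinctions; cascade stops.

jellies, plankton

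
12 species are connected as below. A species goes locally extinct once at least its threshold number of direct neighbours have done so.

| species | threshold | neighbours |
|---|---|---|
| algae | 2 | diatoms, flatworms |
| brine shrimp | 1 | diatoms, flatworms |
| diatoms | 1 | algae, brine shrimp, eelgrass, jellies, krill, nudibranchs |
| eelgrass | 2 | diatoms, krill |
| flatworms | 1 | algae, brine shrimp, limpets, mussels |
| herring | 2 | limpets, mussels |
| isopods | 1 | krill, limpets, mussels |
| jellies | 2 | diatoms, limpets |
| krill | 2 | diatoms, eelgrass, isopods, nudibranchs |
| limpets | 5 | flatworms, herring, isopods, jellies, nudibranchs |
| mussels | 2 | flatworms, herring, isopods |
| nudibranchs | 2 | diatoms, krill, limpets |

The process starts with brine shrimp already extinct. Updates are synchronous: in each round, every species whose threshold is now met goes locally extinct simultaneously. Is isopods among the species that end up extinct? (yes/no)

no

Round 1 — brine shrimp goes locally extinct (initial).
Round 2 — checking thresholds:
  diatoms: 1 of 6 neighbours ≥ 1, goes locally extinct.
  flatworms: 1 of 4 neighbours ≥ 1, goes locally extinct.
Round 3 — checking thresholds:
  algae: 2 of 2 neighbours ≥ 2, goes locally extinct.
  eelgrass: 1 of 2 neighbours < 2, holds.
  jellies: 1 of 2 neighbours < 2, holds.
  krill: 1 of 4 neighbours < 2, holds.
  limpets: 1 of 5 neighbours < 5, holds.
  mussels: 1 of 3 neighbours < 2, holds.
  nudibranchs: 1 of 3 neighbours < 2, holds.
Round 4 — no new extinctions; cascade stops.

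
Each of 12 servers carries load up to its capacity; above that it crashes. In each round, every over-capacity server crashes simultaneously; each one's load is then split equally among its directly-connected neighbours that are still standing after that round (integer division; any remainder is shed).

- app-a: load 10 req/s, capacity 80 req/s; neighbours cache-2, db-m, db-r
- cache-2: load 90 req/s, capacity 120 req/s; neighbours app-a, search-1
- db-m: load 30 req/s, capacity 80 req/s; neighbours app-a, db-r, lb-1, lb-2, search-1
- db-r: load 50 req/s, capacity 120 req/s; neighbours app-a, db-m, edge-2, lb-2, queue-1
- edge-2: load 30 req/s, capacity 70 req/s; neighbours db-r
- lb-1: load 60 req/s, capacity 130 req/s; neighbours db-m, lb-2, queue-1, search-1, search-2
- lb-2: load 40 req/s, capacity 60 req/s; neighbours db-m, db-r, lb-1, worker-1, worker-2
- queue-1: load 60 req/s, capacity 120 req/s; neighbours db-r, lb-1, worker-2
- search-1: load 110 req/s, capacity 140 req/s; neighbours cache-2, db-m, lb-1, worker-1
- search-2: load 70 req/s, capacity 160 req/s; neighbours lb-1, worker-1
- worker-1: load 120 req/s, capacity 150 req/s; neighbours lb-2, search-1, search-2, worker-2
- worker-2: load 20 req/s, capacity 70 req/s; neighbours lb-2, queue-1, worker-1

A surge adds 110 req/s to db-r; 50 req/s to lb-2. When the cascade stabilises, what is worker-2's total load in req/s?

Round 1 — db-r at 160 > 120; lb-2 at 90 > 60. db-r, lb-2 crash.
  db-r sheds 160 req/s to app-a, db-m, edge-2, queue-1: 40 each.
    app-a: 10+40 = 50 ≤ 80
    db-m: 30+40 = 70 ≤ 80
    edge-2: 30+40 = 70 ≤ 70
    queue-1: 60+40 = 100 ≤ 120
  lb-2 sheds 90 req/s to db-m, lb-1, worker-1, worker-2: 22 each (2 lost).
    db-m: 70+22 = 92 > 80
    lb-1: 60+22 = 82 ≤ 130
    worker-1: 120+22 = 142 ≤ 150
    worker-2: 20+22 = 42 ≤ 70
Round 2 — db-m crashes.
  db-m sheds 92 req/s to app-a, lb-1, search-1: 30 each (2 lost).
    app-a: 50+30 = 80 ≤ 80
    lb-1: 82+30 = 112 ≤ 130
    search-1: 110+30 = 140 ≤ 140
No further crashes.

42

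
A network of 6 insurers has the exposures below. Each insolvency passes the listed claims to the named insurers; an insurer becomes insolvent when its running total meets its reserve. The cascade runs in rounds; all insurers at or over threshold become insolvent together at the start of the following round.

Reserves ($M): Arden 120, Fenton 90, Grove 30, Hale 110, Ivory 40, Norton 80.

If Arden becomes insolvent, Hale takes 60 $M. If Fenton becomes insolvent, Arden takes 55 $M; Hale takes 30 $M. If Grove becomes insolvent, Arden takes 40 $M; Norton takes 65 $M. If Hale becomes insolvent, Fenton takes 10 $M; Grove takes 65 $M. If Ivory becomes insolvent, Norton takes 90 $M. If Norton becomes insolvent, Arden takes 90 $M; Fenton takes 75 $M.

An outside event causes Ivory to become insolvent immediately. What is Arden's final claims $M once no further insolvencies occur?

90

Round 1 — Ivory becomes insolvent (initial).
  Norton: +90 → 90 ≥ 80
Round 2 — Norton becomes insolvent.
  Arden: +90 → 90 < 120
  Fenton: +75 → 75 < 90
No further insolvencies.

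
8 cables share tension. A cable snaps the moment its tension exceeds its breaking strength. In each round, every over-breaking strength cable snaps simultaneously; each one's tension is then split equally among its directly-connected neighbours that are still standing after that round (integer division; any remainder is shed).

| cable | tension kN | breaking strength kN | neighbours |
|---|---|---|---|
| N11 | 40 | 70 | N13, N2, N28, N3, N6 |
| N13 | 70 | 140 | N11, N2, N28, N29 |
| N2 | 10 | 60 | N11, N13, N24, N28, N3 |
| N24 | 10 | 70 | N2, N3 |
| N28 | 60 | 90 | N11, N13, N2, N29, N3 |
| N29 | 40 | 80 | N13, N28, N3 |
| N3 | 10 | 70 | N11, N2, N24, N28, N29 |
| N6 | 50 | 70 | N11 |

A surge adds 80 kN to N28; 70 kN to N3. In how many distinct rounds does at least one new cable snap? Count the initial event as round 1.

Round 1 — N28 at 140 > 90; N3 at 80 > 70. N28, N3 snap.
  N28 sheds 140 kN to N11, N13, N2, N29: 35 each.
    N11: 40+35 = 75 > 70
    N13: 70+35 = 105 ≤ 140
    N2: 10+35 = 45 ≤ 60
    N29: 40+35 = 75 ≤ 80
  N3 sheds 80 kN to N11, N2, N24, N29: 20 each.
    N11: 75+20 = 95 > 70
    N2: 45+20 = 65 > 60
    N24: 10+20 = 30 ≤ 70
    N29: 75+20 = 95 > 80
Round 2 — N11, N2, N29 snap.
  N11 sheds 95 kN to N13, N6: 47 each (1 lost).
    N13: 105+47 = 152 > 140
    N6: 50+47 = 97 > 70
  N2 sheds 65 kN to N13, N24: 32 each (1 lost).
    N13: 152+32 = 184 > 140
    N24: 30+32 = 62 ≤ 70
  N29 sheds 95 kN to N13: 95 each.
    N13: 184+95 = 279 > 140
Round 3 — N13, N6 snap.
  N13 sheds 279 kN: no online neighbours, lost.
  N6 sheds 97 kN: no online neighbours, lost.
No further breaks.

3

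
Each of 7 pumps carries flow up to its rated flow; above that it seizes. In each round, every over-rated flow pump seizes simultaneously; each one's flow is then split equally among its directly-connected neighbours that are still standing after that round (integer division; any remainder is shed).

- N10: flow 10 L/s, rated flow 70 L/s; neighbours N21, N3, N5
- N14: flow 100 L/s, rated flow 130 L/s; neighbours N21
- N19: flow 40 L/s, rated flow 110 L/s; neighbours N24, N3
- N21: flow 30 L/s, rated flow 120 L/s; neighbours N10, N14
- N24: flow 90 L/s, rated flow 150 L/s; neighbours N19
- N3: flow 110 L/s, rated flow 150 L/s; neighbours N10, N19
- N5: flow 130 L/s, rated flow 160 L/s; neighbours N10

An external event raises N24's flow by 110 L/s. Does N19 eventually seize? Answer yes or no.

yes

Round 1 — N24 at 200 > 150. N24 seizes.
  N24 sheds 200 L/s to N19: 200 each.
    N19: 40+200 = 240 > 110
Round 2 — N19 seizes.
  N19 sheds 240 L/s to N3: 240 each.
    N3: 110+240 = 350 > 150
Round 3 — N3 seizes.
  N3 sheds 350 L/s to N10: 350 each.
    N10: 10+350 = 360 > 70
Round 4 — N10 seizes.
  N10 sheds 360 L/s to N21, N5: 180 each.
    N21: 30+180 = 210 > 120
    N5: 130+180 = 310 > 160
Round 5 — N21, N5 seize.
  N21 sheds 210 L/s to N14: 210 each.
    N14: 100+210 = 310 > 130
  N5 sheds 310 L/s: no online neighbours, lost.
Round 6 — N14 seizes.
  N14 sheds 310 L/s: no online neighbours, lost.
No further seizures.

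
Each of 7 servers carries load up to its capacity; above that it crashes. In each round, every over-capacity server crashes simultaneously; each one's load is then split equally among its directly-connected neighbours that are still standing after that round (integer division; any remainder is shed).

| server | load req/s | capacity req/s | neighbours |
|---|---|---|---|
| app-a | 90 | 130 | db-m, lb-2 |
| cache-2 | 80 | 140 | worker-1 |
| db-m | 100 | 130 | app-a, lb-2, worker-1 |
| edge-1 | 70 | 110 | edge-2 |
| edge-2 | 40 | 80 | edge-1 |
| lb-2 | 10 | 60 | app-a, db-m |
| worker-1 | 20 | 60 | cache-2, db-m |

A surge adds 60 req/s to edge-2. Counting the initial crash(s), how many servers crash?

Round 1 — edge-2 at 100 > 80. edge-2 crashes.
  edge-2 sheds 100 req/s to edge-1: 100 each.
    edge-1: 70+100 = 170 > 110
Round 2 — edge-1 crashes.
  edge-1 sheds 170 req/s: no online neighbours, lost.
No further crashes.

2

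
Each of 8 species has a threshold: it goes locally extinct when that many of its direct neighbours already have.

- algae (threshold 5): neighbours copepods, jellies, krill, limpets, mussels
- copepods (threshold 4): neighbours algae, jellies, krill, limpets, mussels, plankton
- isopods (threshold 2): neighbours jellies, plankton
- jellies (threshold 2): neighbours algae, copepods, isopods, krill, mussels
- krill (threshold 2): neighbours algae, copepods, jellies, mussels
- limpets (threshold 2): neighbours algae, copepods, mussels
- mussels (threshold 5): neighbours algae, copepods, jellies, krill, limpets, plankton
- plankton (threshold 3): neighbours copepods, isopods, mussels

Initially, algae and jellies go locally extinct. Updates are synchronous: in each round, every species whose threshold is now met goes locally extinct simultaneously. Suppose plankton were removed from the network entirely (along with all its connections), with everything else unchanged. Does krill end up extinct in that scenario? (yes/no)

With plankton removed:
Round 1 — algae, jellies go locally extinct (initial).
Round 2 — checking thresholds:
  copepods: 2 of 5 neighbours < 4, not yet.
  isopods: 1 of 1 neighbours < 2, not yet.
  krill: 2 of 4 neighbours ≥ 2, goes locally extinct.
  limpets: 1 of 3 neighbours < 2, not yet.
  mussels: 2 of 5 neighbours < 5, not yet.
Round 3 — no new extinctions; cascade stops.

yes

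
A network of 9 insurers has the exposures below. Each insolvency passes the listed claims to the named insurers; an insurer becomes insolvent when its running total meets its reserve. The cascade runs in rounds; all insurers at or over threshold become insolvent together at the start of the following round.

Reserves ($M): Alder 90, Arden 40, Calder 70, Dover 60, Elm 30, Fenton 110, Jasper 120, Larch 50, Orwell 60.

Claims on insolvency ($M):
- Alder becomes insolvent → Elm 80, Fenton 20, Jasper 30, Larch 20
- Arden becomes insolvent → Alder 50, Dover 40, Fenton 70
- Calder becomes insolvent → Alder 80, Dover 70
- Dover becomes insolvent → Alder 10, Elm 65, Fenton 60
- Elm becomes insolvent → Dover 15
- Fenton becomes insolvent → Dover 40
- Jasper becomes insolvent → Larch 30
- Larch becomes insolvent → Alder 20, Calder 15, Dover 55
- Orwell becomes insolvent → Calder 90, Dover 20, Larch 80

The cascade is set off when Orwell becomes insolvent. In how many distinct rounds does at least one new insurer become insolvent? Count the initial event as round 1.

4

Round 1 — Orwell becomes insolvent (initial).
  Calder: +90 → 90 ≥ 70
  Dover: +20 → 20 < 60
  Larch: +80 → 80 ≥ 50
Round 2 — Calder, Larch become insolvent.
  Alder: +80+20 → 100 ≥ 90
  Dover: +70+55 → 145 ≥ 60
Round 3 — Alder, Dover become insolvent.
  Elm: +80+65 → 145 ≥ 30
  Fenton: +20+60 → 80 < 110
  Jasper: +30 → 30 < 120
Round 4 — Elm becomes insolvent.
No further insolvencies.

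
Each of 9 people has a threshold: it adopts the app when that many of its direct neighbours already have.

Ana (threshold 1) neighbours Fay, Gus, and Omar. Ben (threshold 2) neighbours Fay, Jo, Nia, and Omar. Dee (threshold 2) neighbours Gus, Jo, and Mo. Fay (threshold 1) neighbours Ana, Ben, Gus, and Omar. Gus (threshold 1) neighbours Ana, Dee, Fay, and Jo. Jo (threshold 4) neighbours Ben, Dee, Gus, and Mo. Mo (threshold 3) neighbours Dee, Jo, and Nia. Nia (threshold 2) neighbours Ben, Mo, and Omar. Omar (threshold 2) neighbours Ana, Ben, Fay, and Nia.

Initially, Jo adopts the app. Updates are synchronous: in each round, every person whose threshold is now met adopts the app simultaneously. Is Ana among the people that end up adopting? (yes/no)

Round 1 — Jo adopts the app (initial).
Round 2 — checking thresholds:
  Ben: 1 of 4 neighbours < 2, not yet.
  Dee: 1 of 3 neighbours < 2, not yet.
  Gus: 1 of 4 neighbours ≥ 1, adopts the app.
  Mo: 1 of 3 neighbours < 3, not yet.
Round 3 — checking thresholds:
  Ana: 1 of 3 neighbours ≥ 1, adopts the app.
  Ben: 1 of 4 neighbours < 2, not yet.
  Dee: 2 of 3 neighbours ≥ 2, adopts the app.
  Fay: 1 of 4 neighbours ≥ 1, adopts the app.
  Mo: 1 of 3 neighbours < 3, not yet.
Round 4 — checking thresholds:
  Ben: 2 of 4 neighbours ≥ 2, adopts the app.
  Mo: 2 of 3 neighbours < 3, not yet.
  Omar: 2 of 4 neighbours ≥ 2, adopts the app.
Round 5 — checking thresholds:
  Mo: 2 of 3 neighbours < 3, not yet.
  Nia: 2 of 3 neighbours ≥ 2, adopts the app.
Round 6 — checking thresholds:
  Mo: 3 of 3 neighbours ≥ 3, adopts the app.
Round 7 — no new adoptions; cascade stops.

yes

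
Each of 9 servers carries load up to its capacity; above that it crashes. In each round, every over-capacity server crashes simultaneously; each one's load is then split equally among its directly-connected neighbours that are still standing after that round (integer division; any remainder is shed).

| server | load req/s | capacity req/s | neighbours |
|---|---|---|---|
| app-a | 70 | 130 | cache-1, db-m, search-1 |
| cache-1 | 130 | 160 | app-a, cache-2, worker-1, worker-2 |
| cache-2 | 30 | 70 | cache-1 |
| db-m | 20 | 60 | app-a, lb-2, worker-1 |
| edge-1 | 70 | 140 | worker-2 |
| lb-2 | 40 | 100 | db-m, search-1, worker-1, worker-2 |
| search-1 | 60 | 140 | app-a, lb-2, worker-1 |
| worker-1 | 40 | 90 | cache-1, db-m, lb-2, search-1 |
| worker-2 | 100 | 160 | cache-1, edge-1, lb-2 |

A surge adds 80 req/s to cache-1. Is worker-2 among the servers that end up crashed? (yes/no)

no

Round 1 — cache-1 at 210 > 160. cache-1 crashes.
  cache-1 sheds 210 req/s to app-a, cache-2, worker-1, worker-2: 52 each (2 lost).
    app-a: 70+52 = 122 ≤ 130
    cache-2: 30+52 = 82 > 70
    worker-1: 40+52 = 92 > 90
    worker-2: 100+52 = 152 ≤ 160
Round 2 — cache-2, worker-1 crash.
  cache-2 sheds 82 req/s: no online neighbours, lost.
  worker-1 sheds 92 req/s to db-m, lb-2, search-1: 30 each (2 lost).
    db-m: 20+30 = 50 ≤ 60
    lb-2: 40+30 = 70 ≤ 100
    search-1: 60+30 = 90 ≤ 140
No further crashes.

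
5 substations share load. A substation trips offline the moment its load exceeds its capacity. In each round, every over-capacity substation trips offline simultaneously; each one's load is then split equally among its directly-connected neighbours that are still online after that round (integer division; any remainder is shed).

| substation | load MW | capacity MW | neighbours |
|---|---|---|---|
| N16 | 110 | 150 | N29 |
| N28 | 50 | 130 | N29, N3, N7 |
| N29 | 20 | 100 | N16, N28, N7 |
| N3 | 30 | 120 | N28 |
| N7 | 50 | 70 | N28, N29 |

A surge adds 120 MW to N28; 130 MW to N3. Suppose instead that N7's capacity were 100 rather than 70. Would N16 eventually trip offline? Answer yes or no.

yes

With N7's capacity at 100:
Round 1 — N28 at 170 > 130; N3 at 160 > 120. N28, N3 trip offline.
  N28 sheds 170 MW to N29, N7: 85 each.
    N29: 20+85 = 105 > 100
    N7: 50+85 = 135 > 100
  N3 sheds 160 MW: no online neighbours, lost.
Round 2 — N29, N7 trip offline.
  N29 sheds 105 MW to N16: 105 each.
    N16: 110+105 = 215 > 150
  N7 sheds 135 MW: no online neighbours, lost.
Round 3 — N16 trips offline.
  N16 sheds 215 MW: no online neighbours, lost.
No further trips.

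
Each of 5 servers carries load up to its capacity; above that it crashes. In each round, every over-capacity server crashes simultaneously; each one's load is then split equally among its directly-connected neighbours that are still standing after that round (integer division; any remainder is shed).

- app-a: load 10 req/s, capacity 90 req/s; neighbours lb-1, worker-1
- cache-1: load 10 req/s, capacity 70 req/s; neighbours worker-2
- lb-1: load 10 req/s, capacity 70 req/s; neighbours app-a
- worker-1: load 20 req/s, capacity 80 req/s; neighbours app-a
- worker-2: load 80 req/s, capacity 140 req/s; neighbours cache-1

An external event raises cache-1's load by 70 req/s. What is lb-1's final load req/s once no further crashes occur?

Round 1 — cache-1 at 80 > 70. cache-1 crashes.
  cache-1 sheds 80 req/s to worker-2: 80 each.
    worker-2: 80+80 = 160 > 140
Round 2 — worker-2 crashes.
  worker-2 sheds 160 req/s: no online neighbours, lost.
No further crashes.

10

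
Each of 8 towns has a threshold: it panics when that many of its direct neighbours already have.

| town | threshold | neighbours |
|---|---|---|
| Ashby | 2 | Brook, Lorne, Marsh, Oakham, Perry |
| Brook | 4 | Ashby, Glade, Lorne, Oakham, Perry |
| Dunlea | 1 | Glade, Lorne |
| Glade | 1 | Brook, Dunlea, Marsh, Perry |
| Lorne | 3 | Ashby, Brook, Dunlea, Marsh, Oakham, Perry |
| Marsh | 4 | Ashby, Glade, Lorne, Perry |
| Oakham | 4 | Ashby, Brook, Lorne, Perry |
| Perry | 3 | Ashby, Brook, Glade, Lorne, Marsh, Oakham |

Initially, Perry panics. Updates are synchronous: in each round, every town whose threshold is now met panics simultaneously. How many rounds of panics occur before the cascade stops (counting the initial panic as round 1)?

Round 1 — Perry panics (initial).
Round 2 — checking thresholds:
  Ashby: 1 of 5 neighbours < 2, not yet.
  Brook: 1 of 5 neighbours < 4, not yet.
  Glade: 1 of 4 neighbours ≥ 1, panics.
  Lorne: 1 of 6 neighbours < 3, not yet.
  Marsh: 1 of 4 neighbours < 4, not yet.
  Oakham: 1 of 4 neighbours < 4, not yet.
Round 3 — checking thresholds:
  Ashby: 1 of 5 neighbours < 2, not yet.
  Brook: 2 of 5 neighbours < 4, not yet.
  Dunlea: 1 of 2 neighbours ≥ 1, panics.
  Lorne: 1 of 6 neighbours < 3, not yet.
  Marsh: 2 of 4 neighbours < 4, not yet.
  Oakham: 1 of 4 neighbours < 4, not yet.
Round 4 — no new panics; cascade stops.

3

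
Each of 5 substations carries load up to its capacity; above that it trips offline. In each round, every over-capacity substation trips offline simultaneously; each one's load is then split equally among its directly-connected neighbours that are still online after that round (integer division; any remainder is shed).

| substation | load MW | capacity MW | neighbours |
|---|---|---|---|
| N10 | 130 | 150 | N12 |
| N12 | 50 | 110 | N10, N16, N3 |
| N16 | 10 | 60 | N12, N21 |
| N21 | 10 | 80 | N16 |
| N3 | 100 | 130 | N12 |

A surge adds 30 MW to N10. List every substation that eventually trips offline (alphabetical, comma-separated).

Round 1 — N10 at 160 > 150. N10 trips offline.
  N10 sheds 160 MW to N12: 160 each.
    N12: 50+160 = 210 > 110
Round 2 — N12 trips offline.
  N12 sheds 210 MW to N16, N3: 105 each.
    N16: 10+105 = 115 > 60
    N3: 100+105 = 205 > 130
Round 3 — N16, N3 trip offline.
  N16 sheds 115 MW to N21: 115 each.
    N21: 10+115 = 125 > 80
  N3 sheds 205 MW: no online neighbours, lost.
Round 4 — N21 trips offline.
  N21 sheds 125 MW: no online neighbours, lost.
No further trips.

N10, N12, N16, N21, N3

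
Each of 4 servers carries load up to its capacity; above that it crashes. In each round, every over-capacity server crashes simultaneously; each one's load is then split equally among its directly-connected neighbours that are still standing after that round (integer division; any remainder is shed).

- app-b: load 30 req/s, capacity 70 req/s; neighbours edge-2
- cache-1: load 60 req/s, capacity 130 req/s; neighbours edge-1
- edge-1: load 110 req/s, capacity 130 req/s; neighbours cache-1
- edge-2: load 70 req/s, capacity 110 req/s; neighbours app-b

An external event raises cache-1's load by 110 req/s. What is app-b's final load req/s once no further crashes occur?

30

Round 1 — cache-1 at 170 > 130. cache-1 crashes.
  cache-1 sheds 170 req/s to edge-1: 170 each.
    edge-1: 110+170 = 280 > 130
Round 2 — edge-1 crashes.
  edge-1 sheds 280 req/s: no online neighbours, lost.
No further crashes.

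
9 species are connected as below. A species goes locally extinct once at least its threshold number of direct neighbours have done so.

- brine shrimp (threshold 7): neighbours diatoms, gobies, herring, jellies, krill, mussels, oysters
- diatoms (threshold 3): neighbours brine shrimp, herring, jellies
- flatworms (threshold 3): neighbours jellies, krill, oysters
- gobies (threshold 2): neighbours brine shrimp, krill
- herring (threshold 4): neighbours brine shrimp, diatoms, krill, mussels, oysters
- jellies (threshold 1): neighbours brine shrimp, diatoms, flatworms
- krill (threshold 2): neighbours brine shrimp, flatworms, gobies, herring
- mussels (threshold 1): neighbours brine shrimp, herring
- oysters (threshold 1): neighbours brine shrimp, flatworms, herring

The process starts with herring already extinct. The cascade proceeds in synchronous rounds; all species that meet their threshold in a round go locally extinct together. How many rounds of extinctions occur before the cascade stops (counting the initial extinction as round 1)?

Round 1 — herring goes locally extinct (initial).
Round 2 — checking thresholds:
  brine shrimp: 1 of 7 neighbours < 7, holds.
  diatoms: 1 of 3 neighbours < 3, holds.
  krill: 1 of 4 neighbours < 2, holds.
  mussels: 1 of 2 neighbours ≥ 1, goes locally extinct.
  oysters: 1 of 3 neighbours ≥ 1, goes locally extinct.
Round 3 — no new extinctions; cascade stops.

2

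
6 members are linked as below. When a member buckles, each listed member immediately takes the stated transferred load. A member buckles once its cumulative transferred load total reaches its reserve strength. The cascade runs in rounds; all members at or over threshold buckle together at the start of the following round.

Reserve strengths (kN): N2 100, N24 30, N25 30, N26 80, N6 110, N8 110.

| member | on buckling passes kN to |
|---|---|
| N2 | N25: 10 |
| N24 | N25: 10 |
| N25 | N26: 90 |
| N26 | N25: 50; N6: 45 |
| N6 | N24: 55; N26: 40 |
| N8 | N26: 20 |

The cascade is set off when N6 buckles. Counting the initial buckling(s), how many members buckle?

2

Round 1 — N6 buckles (initial).
  N24: +55 → 55 ≥ 30
  N26: +40 → 40 < 80
Round 2 — N24 buckles.
  N25: +10 → 10 < 30
No further bucklings.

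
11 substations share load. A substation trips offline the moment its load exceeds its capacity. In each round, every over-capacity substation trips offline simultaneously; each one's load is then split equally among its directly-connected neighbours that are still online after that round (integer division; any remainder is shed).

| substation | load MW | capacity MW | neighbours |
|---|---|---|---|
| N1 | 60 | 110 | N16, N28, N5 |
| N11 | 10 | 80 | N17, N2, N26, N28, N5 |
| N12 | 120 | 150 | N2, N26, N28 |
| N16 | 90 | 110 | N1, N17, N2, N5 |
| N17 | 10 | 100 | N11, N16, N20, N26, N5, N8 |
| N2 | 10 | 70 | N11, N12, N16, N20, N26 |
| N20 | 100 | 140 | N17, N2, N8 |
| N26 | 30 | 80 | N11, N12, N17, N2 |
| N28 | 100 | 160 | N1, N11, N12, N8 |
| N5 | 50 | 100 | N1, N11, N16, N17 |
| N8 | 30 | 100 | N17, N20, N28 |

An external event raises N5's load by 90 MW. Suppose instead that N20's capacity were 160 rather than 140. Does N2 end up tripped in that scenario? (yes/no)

yes

With N20's capacity at 160:
Round 1 — N5 at 140 > 100. N5 trips offline.
  N5 sheds 140 MW to N1, N11, N16, N17: 35 each.
    N1: 60+35 = 95 ≤ 110
    N11: 10+35 = 45 ≤ 80
    N16: 90+35 = 125 > 110
    N17: 10+35 = 45 ≤ 100
Round 2 — N16 trips offline.
  N16 sheds 125 MW to N1, N17, N2: 41 each (2 lost).
    N1: 95+41 = 136 > 110
    N17: 45+41 = 86 ≤ 100
    N2: 10+41 = 51 ≤ 70
Round 3 — N1 trips offline.
  N1 sheds 136 MW to N28: 136 each.
    N28: 100+136 = 236 > 160
Round 4 — N28 trips offline.
  N28 sheds 236 MW to N11, N12, N8: 78 each (2 lost).
    N11: 45+78 = 123 > 80
    N12: 120+78 = 198 > 150
    N8: 30+78 = 108 > 100
Round 5 — N11, N12, N8 trip offline.
  N11 sheds 123 MW to N17, N2, N26: 41 each.
    N17: 86+41 = 127 > 100
    N2: 51+41 = 92 > 70
    N26: 30+41 = 71 ≤ 80
  N12 sheds 198 MW to N2, N26: 99 each.
    N2: 92+99 = 191 > 70
    N26: 71+99 = 170 > 80
  N8 sheds 108 MW to N17, N20: 54 each.
    N17: 127+54 = 181 > 100
    N20: 100+54 = 154 ≤ 160
Round 6 — N17, N2, N26 trip offline.
  N17 sheds 181 MW to N20: 181 each.
    N20: 154+181 = 335 > 160
  N2 sheds 191 MW to N20: 191 each.
    N20: 335+191 = 526 > 160
  N26 sheds 170 MW: no online neighbours, lost.
Round 7 — N20 trips offline.
  N20 sheds 526 MW: no online neighbours, lost.
No further trips.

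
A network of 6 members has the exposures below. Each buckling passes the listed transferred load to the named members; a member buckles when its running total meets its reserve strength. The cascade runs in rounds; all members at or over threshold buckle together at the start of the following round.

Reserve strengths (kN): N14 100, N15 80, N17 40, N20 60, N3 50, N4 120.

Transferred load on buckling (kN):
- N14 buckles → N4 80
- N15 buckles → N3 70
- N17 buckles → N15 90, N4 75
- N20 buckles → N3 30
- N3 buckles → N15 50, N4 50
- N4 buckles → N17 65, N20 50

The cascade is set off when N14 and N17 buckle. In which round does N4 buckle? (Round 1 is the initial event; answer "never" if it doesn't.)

2

Round 1 — N14, N17 buckle (initial).
  N15: +90 → 90 ≥ 80
  N4: +80+75 → 155 ≥ 120
Round 2 — N15, N4 buckle.
  N20: +50 → 50 < 60
  N3: +70 → 70 ≥ 50
Round 3 — N3 buckles.
No further bucklings.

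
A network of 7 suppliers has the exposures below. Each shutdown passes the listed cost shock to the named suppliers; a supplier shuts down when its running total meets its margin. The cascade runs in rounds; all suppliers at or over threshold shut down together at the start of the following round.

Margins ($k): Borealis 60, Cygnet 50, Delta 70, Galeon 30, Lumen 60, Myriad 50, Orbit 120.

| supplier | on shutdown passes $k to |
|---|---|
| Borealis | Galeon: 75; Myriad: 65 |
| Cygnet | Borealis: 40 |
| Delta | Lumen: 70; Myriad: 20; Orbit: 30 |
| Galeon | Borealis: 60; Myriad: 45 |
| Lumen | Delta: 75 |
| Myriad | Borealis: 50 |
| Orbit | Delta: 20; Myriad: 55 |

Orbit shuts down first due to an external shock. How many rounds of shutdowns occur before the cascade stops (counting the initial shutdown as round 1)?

Round 1 — Orbit shuts down (initial).
  Delta: +20 → 20 < 70
  Myriad: +55 → 55 ≥ 50
Round 2 — Myriad shuts down.
  Borealis: +50 → 50 < 60
No further shutdowns.

2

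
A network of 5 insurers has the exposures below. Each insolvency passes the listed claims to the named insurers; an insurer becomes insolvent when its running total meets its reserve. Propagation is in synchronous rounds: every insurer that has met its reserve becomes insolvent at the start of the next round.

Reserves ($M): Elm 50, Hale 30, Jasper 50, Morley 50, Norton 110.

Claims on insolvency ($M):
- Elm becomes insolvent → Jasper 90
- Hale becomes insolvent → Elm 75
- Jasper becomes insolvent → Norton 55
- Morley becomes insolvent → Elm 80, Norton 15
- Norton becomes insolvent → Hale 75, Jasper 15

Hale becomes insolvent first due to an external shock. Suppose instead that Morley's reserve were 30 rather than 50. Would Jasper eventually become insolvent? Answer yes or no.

yes

With Morley's reserve at 30:
Round 1 — Hale becomes insolvent (initial).
  Elm: +75 → 75 ≥ 50
Round 2 — Elm becomes insolvent.
  Jasper: +90 → 90 ≥ 50
Round 3 — Jasper becomes insolvent.
  Norton: +55 → 55 < 110
No further insolvencies.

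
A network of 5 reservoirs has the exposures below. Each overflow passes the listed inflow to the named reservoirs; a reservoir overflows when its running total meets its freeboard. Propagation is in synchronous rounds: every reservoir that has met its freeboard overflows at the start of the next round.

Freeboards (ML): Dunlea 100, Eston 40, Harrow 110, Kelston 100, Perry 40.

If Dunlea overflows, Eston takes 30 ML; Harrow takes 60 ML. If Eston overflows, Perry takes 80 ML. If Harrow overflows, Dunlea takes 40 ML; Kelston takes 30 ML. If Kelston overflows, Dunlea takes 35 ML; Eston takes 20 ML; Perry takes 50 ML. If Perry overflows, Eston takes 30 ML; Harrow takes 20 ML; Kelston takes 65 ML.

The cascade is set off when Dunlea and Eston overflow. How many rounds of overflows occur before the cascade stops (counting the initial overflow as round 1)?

2

Round 1 — Dunlea, Eston overflow (initial).
  Harrow: +60 → 60 < 110
  Perry: +80 → 80 ≥ 40
Round 2 — Perry overflows.
  Harrow: +20 → 80 < 110
  Kelston: +65 → 65 < 100
No further overflows.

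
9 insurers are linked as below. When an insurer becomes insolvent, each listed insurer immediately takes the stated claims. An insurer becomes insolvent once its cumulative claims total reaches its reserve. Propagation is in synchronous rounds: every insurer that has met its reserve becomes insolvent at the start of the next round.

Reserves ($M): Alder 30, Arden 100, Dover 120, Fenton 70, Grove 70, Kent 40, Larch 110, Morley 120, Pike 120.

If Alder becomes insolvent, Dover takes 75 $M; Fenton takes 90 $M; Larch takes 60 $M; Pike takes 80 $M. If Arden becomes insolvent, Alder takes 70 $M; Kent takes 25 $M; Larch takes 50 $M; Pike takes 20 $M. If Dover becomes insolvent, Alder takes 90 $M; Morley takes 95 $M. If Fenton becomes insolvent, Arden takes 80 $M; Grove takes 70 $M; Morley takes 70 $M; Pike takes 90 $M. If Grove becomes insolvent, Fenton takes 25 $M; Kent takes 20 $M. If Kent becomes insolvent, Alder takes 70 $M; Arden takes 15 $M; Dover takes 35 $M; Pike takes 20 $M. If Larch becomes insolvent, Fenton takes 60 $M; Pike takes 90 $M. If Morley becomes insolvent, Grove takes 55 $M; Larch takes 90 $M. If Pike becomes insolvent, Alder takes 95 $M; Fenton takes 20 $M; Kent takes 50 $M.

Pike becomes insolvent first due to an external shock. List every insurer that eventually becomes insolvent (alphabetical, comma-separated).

Round 1 — Pike becomes insolvent (initial).
  Alder: +95 → 95 ≥ 30
  Fenton: +20 → 20 < 70
  Kent: +50 → 50 ≥ 40
Round 2 — Alder, Kent become insolvent.
  Arden: +15 → 15 < 100
  Dover: +75+35 → 110 < 120
  Fenton: +90 → 110 ≥ 70
  Larch: +60 → 60 < 110
Round 3 — Fenton becomes insolvent.
  Arden: +80 → 95 < 100
  Grove: +70 → 70 ≥ 70
  Morley: +70 → 70 < 120
Round 4 — Grove becomes insolvent.
No further insolvencies.

Alder, Fenton, Grove, Kent, Pike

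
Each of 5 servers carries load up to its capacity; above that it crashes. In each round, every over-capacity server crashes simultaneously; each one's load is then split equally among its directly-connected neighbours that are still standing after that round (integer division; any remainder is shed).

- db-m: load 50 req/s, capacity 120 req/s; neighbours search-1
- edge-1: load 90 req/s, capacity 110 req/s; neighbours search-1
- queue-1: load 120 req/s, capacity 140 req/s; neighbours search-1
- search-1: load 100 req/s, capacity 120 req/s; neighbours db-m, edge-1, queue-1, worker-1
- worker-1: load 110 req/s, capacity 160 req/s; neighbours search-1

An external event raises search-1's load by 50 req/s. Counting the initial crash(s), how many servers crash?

3

Round 1 — search-1 at 150 > 120. search-1 crashes.
  search-1 sheds 150 req/s to db-m, edge-1, queue-1, worker-1: 37 each (2 lost).
    db-m: 50+37 = 87 ≤ 120
    edge-1: 90+37 = 127 > 110
    queue-1: 120+37 = 157 > 140
    worker-1: 110+37 = 147 ≤ 160
Round 2 — edge-1, queue-1 crash.
  edge-1 sheds 127 req/s: no online neighbours, lost.
  queue-1 sheds 157 req/s: no online neighbours, lost.
No further crashes.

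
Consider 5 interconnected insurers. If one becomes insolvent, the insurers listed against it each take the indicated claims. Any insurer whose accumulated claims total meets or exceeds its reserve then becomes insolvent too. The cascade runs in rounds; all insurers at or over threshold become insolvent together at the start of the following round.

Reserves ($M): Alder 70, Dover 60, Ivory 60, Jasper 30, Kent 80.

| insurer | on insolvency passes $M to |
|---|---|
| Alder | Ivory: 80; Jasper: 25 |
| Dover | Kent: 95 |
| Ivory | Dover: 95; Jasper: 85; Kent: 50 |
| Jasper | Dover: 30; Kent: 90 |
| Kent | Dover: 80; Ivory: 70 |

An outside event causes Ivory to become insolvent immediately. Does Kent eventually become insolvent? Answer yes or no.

yes

Round 1 — Ivory becomes insolvent (initial).
  Dover: +95 → 95 ≥ 60
  Jasper: +85 → 85 ≥ 30
  Kent: +50 → 50 < 80
Round 2 — Dover, Jasper become insolvent.
  Kent: +95+90 → 235 ≥ 80
Round 3 — Kent becomes insolvent.
No further insolvencies.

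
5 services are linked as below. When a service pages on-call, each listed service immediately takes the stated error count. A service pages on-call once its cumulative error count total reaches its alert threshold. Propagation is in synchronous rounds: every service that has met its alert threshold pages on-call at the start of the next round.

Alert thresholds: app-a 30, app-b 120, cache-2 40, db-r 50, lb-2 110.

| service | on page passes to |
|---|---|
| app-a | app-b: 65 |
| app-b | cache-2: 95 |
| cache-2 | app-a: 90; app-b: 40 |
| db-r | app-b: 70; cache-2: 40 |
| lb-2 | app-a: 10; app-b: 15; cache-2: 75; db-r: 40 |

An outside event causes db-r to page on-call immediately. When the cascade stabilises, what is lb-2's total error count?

0

Round 1 — db-r pages on-call (initial).
  app-b: +70 → 70 < 120
  cache-2: +40 → 40 ≥ 40
Round 2 — cache-2 pages on-call.
  app-a: +90 → 90 ≥ 30
  app-b: +40 → 110 < 120
Round 3 — app-a pages on-call.
  app-b: +65 → 175 ≥ 120
Round 4 — app-b pages on-call.
No further pages.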